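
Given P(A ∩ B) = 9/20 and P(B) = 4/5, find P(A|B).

P(A|B) = P(A ∩ B) / P(B)
= (9/20) / (4/5)
= 9/16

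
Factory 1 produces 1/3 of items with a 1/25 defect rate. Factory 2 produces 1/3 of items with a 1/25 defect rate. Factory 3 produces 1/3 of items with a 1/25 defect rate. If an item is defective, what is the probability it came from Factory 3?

Using Bayes' theorem:
P(F1) = 1/3, P(D|F1) = 1/25
P(F2) = 1/3, P(D|F2) = 1/25
P(F3) = 1/3, P(D|F3) = 1/25
P(D) = P(D|F1)P(F1) + P(D|F2)P(F2) + P(D|F3)P(F3)
     = \frac{1}{25}
P(F3|D) = P(D|F3)P(F3) / P(D)
= \frac{1}{3}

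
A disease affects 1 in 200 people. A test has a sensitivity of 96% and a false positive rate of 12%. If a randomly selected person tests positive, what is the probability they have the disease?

Let D = the rare event, + = positive/flagged.
P(D) = 1/200
P(+|D) = 96/100 = 24/25
P(+|D') = 12/100 = 3/25
P(+) = P(+|D)P(D) + P(+|D')P(D')
     = \frac{24}{25} × \frac{1}{200} + \frac{3}{25} × \frac{199}{200}
     = \frac{621}{5000}
P(D|+) = P(+|D)P(D)/P(+) = \frac{8}{207}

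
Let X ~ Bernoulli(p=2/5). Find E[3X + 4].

For X ~ Bernoulli(p=2/5):
E[X] = \frac{2}{5}
E[3X + 4] = 3 × E[X] + 4 = \frac{26}{5}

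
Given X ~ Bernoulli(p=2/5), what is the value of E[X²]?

Using the identity E[X²] = Var(X) + (E[X])²:
E[X] = \frac{2}{5}
Var(X) = \frac{6}{25}
E[X²] = \frac{6}{25} + (\frac{2}{5})²
= \frac{2}{5}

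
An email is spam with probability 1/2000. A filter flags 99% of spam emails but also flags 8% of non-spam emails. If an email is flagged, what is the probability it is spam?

Let D = the rare event, + = positive/flagged.
P(D) = 1/2000
P(+|D) = 99/100
P(+|D') = 8/100 = 2/25
P(+) = P(+|D)P(D) + P(+|D')P(D')
     = \frac{99}{100} × \frac{1}{2000} + \frac{2}{25} × \frac{1999}{2000}
     = \frac{16091}{200000}
P(D|+) = P(+|D)P(D)/P(+) = \frac{99}{16091}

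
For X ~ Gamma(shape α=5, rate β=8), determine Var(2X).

For X ~ Gamma(shape α=5, rate β=8):
Var(X) = \frac{5}{64}
Var(2X) = (2)² × Var(X) = 4 × \frac{5}{64} = \frac{5}{16}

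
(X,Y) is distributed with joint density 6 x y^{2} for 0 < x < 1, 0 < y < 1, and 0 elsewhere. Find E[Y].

E[Y] = ∫_0^1 ∫_0^1 y × f(x,y) dx dy
= \frac{3}{4}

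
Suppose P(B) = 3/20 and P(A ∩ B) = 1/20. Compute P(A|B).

P(A|B) = P(A ∩ B) / P(B)
= (1/20) / (3/20)
= 1/3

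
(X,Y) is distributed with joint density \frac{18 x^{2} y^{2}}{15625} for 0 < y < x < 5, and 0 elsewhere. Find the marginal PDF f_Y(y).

f_Y(y) = ∫_y^5 \frac{18 x^{2} y^{2}}{15625} dx = \frac{6 y^{2} \left(125 - y^{3}\right)}{15625}
for 0 < y < 5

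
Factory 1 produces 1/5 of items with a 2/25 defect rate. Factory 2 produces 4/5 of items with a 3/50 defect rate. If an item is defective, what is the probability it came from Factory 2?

Using Bayes' theorem:
P(F1) = 1/5, P(D|F1) = 2/25
P(F2) = 4/5, P(D|F2) = 3/50
P(D) = P(D|F1)P(F1) + P(D|F2)P(F2)
     = \frac{8}{125}
P(F2|D) = P(D|F2)P(F2) / P(D)
= \frac{3}{4}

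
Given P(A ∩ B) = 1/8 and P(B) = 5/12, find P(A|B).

P(A|B) = P(A ∩ B) / P(B)
= (1/8) / (5/12)
= 3/10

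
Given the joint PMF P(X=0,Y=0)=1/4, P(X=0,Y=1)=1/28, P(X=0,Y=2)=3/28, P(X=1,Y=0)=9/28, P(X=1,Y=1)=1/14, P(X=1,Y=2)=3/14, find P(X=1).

P(X=1) = P(X=1,Y=0) + P(X=1,Y=1) + P(X=1,Y=2)
= 9/28 + 1/14 + 3/14
= 17/28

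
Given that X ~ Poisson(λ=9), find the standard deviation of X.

For X ~ Poisson(λ=9):
Var(X) = 9
SD(X) = √(Var(X)) = √(9) = 3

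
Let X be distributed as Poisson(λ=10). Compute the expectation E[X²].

Using the identity E[X²] = Var(X) + (E[X])²:
E[X] = 10
Var(X) = 10
E[X²] = 10 + (10)²
= 110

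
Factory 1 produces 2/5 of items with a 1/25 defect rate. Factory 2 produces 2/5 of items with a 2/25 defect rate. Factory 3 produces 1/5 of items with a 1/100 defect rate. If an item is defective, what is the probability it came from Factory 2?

Using Bayes' theorem:
P(F1) = 2/5, P(D|F1) = 1/25
P(F2) = 2/5, P(D|F2) = 2/25
P(F3) = 1/5, P(D|F3) = 1/100
P(D) = P(D|F1)P(F1) + P(D|F2)P(F2) + P(D|F3)P(F3)
     = \frac{1}{20}
P(F2|D) = P(D|F2)P(F2) / P(D)
= \frac{16}{25}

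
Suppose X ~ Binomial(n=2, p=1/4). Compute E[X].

For X ~ Binomial(n=2, p=1/4), the expected value is:
E[X] = \frac{1}{2}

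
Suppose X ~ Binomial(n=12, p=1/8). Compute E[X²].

Using the identity E[X²] = Var(X) + (E[X])²:
E[X] = \frac{3}{2}
Var(X) = \frac{21}{16}
E[X²] = \frac{21}{16} + (\frac{3}{2})²
= \frac{57}{16}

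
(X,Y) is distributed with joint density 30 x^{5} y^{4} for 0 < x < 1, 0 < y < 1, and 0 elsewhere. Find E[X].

E[X] = ∫_0^1 ∫_0^1 x × f(x,y) dy dx
= ∫_0^1 ∫_0^1 x × (30 x^{5} y^{4}) dy dx
= \frac{6}{7}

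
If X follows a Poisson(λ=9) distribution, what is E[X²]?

Using the identity E[X²] = Var(X) + (E[X])²:
E[X] = 9
Var(X) = 9
E[X²] = 9 + (9)²
= 90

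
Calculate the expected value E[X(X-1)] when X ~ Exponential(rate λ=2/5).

E[X(X-1)] = E[X² - X] = E[X²] - E[X]
E[X] = \frac{5}{2}
E[X²] = Var(X) + (E[X])² = \frac{25}{4} + (\frac{5}{2})² = \frac{25}{2}
E[X(X-1)] = \frac{25}{2} - \frac{5}{2} = 10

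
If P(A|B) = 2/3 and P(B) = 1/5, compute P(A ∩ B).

By definition, P(A|B) = P(A ∩ B) / P(B)
So P(A ∩ B) = P(A|B) × P(B)
= 2/3 × 1/5
= 2/15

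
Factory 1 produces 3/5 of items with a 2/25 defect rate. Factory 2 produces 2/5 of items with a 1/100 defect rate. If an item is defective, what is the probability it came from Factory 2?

Using Bayes' theorem:
P(F1) = 3/5, P(D|F1) = 2/25
P(F2) = 2/5, P(D|F2) = 1/100
P(D) = P(D|F1)P(F1) + P(D|F2)P(F2)
     = \frac{13}{250}
P(F2|D) = P(D|F2)P(F2) / P(D)
= \frac{1}{13}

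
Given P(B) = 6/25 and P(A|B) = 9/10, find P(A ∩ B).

By definition, P(A|B) = P(A ∩ B) / P(B)
So P(A ∩ B) = P(A|B) × P(B)
= 9/10 × 6/25
= 27/125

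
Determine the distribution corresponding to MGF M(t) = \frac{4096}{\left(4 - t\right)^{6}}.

The MGF M(t) = \frac{4096}{\left(4 - t\right)^{6}} is the standard form for the Gamma distribution.
Comparing with the known MGF formula identifies: Gamma(shape α=6, rate β=4)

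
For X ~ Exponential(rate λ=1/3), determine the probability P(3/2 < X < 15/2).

P(3/2 < X < 15/2) = ∫_{3/2}^{15/2} f(x) dx
where f(x) = \frac{e^{- \frac{x}{3}}}{3}
= - \frac{1 - e^{2}}{e^{\frac{5}{2}}}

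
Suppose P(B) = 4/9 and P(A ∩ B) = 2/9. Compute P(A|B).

P(A|B) = P(A ∩ B) / P(B)
= (2/9) / (4/9)
= 1/2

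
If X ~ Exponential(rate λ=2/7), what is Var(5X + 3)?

For X ~ Exponential(rate λ=2/7):
Var(X) = \frac{49}{4}
Var(5X + 3) = (5)² × Var(X) = 25 × \frac{49}{4} = \frac{1225}{4}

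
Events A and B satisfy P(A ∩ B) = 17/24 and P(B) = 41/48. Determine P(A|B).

P(A|B) = P(A ∩ B) / P(B)
= (17/24) / (41/48)
= 34/41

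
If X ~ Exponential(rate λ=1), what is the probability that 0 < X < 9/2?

P(0 < X < 9/2) = ∫_{0}^{9/2} f(x) dx
where f(x) = e^{- x}
= 1 - e^{- \frac{9}{2}}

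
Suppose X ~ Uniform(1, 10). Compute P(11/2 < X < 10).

P(11/2 < X < 10) = ∫_{11/2}^{10} f(x) dx
where f(x) = \frac{1}{9}
= \frac{1}{2}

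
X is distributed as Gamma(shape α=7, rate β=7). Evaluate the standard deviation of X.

For X ~ Gamma(shape α=7, rate β=7):
Var(X) = \frac{1}{7}
SD(X) = √(Var(X)) = √(\frac{1}{7}) = \frac{\sqrt{7}}{7}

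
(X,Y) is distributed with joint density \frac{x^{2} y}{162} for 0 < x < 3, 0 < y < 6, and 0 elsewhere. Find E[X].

f_X(x) = ∫_0^6 \frac{x^{2} y}{162} dy = \frac{x^{2}}{9}
E[X] = ∫_0^3 x × (\frac{x^{2}}{9}) dx = \frac{9}{4}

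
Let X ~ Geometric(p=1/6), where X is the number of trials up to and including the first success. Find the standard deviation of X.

For X ~ Geometric(p=1/6), where X is the number of trials up to and including the first success:
Var(X) = 30
SD(X) = √(Var(X)) = √(30) = \sqrt{30}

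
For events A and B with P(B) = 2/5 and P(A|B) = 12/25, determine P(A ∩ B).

By definition, P(A|B) = P(A ∩ B) / P(B)
So P(A ∩ B) = P(A|B) × P(B)
= 12/25 × 2/5
= 24/125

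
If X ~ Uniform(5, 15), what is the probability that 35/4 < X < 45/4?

P(35/4 < X < 45/4) = ∫_{35/4}^{45/4} f(x) dx
where f(x) = \frac{1}{10}
= \frac{1}{4}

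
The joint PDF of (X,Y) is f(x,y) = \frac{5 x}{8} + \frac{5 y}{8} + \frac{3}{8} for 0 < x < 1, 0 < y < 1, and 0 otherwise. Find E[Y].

E[Y] = ∫_0^1 ∫_0^1 y × f(x,y) dx dy
= \frac{53}{96}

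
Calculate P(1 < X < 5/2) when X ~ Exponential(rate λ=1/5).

P(1 < X < 5/2) = ∫_{1}^{5/2} f(x) dx
where f(x) = \frac{e^{- \frac{x}{5}}}{5}
= - \frac{1}{e^{\frac{1}{2}}} + e^{- \frac{1}{5}}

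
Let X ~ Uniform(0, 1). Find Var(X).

For X ~ Uniform(0, 1):
Var(X) = \frac{1}{12}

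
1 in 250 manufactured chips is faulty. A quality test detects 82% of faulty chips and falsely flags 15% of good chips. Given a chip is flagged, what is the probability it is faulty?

Let D = the rare event, + = positive/flagged.
P(D) = 1/250
P(+|D) = 82/100 = 41/50
P(+|D') = 15/100 = 3/20
P(+) = P(+|D)P(D) + P(+|D')P(D')
     = \frac{41}{50} × \frac{1}{250} + \frac{3}{20} × \frac{249}{250}
     = \frac{3817}{25000}
P(D|+) = P(+|D)P(D)/P(+) = \frac{82}{3817}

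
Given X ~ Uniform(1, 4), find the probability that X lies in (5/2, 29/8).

P(5/2 < X < 29/8) = ∫_{5/2}^{29/8} f(x) dx
where f(x) = \frac{1}{3}
= \frac{3}{8}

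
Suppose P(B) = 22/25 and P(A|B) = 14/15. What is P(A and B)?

By definition, P(A|B) = P(A ∩ B) / P(B)
So P(A ∩ B) = P(A|B) × P(B)
= 14/15 × 22/25
= 308/375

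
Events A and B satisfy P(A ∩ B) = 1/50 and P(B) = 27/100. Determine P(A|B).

P(A|B) = P(A ∩ B) / P(B)
= (1/50) / (27/100)
= 2/27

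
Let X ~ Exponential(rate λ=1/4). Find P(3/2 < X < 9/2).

P(3/2 < X < 9/2) = ∫_{3/2}^{9/2} f(x) dx
where f(x) = \frac{e^{- \frac{x}{4}}}{4}
= - \frac{1 - e^{\frac{3}{4}}}{e^{\frac{9}{8}}}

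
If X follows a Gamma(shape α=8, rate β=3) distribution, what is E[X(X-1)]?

E[X(X-1)] = E[X² - X] = E[X²] - E[X]
E[X] = \frac{8}{3}
E[X²] = Var(X) + (E[X])² = \frac{8}{9} + (\frac{8}{3})² = 8
E[X(X-1)] = 8 - \frac{8}{3} = \frac{16}{3}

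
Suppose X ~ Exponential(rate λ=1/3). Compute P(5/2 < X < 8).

P(5/2 < X < 8) = ∫_{5/2}^{8} f(x) dx
where f(x) = \frac{e^{- \frac{x}{3}}}{3}
= - \frac{1}{e^{\frac{8}{3}}} + e^{- \frac{5}{6}}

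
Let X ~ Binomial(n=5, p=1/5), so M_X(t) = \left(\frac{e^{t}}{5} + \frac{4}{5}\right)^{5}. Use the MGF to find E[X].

To find E[X], compute M^(1)(0):
M^(1)(t) = \left(\frac{e^{t}}{5} + \frac{4}{5}\right)^{4} e^{t}
M^(1)(0) = 1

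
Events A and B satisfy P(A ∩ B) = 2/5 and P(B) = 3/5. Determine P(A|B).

P(A|B) = P(A ∩ B) / P(B)
= (2/5) / (3/5)
= 2/3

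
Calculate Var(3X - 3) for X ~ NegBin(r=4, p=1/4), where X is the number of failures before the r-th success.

For X ~ NegBin(r=4, p=1/4), where X is the number of failures before the r-th success:
Var(X) = 48
Var(3X - 3) = (3)² × Var(X) = 9 × 48 = 432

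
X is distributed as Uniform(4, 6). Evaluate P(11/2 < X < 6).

P(11/2 < X < 6) = ∫_{11/2}^{6} f(x) dx
where f(x) = \frac{1}{2}
= \frac{1}{4}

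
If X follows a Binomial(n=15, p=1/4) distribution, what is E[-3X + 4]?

For X ~ Binomial(n=15, p=1/4):
E[X] = \frac{15}{4}
E[-3X + 4] = -3 × E[X] + 4 = - \frac{29}{4}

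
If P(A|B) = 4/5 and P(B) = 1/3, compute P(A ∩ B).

By definition, P(A|B) = P(A ∩ B) / P(B)
So P(A ∩ B) = P(A|B) × P(B)
= 4/5 × 1/3
= 4/15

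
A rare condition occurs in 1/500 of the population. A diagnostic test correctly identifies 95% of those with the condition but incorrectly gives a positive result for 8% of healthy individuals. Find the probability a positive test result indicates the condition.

Let D = the rare event, + = positive/flagged.
P(D) = 1/500
P(+|D) = 95/100 = 19/20
P(+|D') = 8/100 = 2/25
P(+) = P(+|D)P(D) + P(+|D')P(D')
     = \frac{19}{20} × \frac{1}{500} + \frac{2}{25} × \frac{499}{500}
     = \frac{4087}{50000}
P(D|+) = P(+|D)P(D)/P(+) = \frac{95}{4087}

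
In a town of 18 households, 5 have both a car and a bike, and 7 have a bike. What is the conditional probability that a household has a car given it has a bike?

P(A ∩ B) = 5/18
P(B) = 7/18
P(A|B) = P(A ∩ B) / P(B) = (5/18) / (7/18) = 5/7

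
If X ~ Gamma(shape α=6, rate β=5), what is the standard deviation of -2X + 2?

For X ~ Gamma(shape α=6, rate β=5):
Var(X) = \frac{6}{25}
SD(X) = √(Var(X)) = √(\frac{6}{25}) = \frac{\sqrt{6}}{5}
SD(-2X + 2) = |-2| × SD(X) = 2 × \frac{\sqrt{6}}{5} = \frac{2 \sqrt{6}}{5}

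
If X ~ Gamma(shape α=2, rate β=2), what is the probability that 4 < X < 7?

P(4 < X < 7) = ∫_{4}^{7} f(x) dx
where f(x) = 4 x e^{- 2 x}
= \frac{3 \left(-5 + 3 e^{6}\right)}{e^{14}}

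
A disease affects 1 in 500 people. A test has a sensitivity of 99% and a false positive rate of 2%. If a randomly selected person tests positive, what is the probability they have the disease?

Let D = the rare event, + = positive/flagged.
P(D) = 1/500
P(+|D) = 99/100
P(+|D') = 2/100 = 1/50
P(+) = P(+|D)P(D) + P(+|D')P(D')
     = \frac{99}{100} × \frac{1}{500} + \frac{1}{50} × \frac{499}{500}
     = \frac{1097}{50000}
P(D|+) = P(+|D)P(D)/P(+) = \frac{99}{1097}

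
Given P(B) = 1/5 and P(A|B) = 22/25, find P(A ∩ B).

By definition, P(A|B) = P(A ∩ B) / P(B)
So P(A ∩ B) = P(A|B) × P(B)
= 22/25 × 1/5
= 22/125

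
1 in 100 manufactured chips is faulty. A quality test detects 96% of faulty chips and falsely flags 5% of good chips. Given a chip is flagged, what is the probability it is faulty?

Let D = the rare event, + = positive/flagged.
P(D) = 1/100
P(+|D) = 96/100 = 24/25
P(+|D') = 5/100 = 1/20
P(+) = P(+|D)P(D) + P(+|D')P(D')
     = \frac{24}{25} × \frac{1}{100} + \frac{1}{20} × \frac{99}{100}
     = \frac{591}{10000}
P(D|+) = P(+|D)P(D)/P(+) = \frac{32}{197}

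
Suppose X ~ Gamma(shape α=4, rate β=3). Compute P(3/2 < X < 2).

P(3/2 < X < 2) = ∫_{3/2}^{2} f(x) dx
where f(x) = \frac{27 x^{3} e^{- 3 x}}{2}
= - \frac{61}{e^{6}} + \frac{493}{16 e^{\frac{9}{2}}}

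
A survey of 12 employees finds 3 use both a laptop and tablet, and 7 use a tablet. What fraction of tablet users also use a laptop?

P(A ∩ B) = 3/12 = 1/4
P(B) = 7/12
P(A|B) = P(A ∩ B) / P(B) = (1/4) / (7/12) = 3/7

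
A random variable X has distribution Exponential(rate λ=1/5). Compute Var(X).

For X ~ Exponential(rate λ=1/5):
Var(X) = 25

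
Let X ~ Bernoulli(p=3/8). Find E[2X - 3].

For X ~ Bernoulli(p=3/8):
E[X] = \frac{3}{8}
E[2X - 3] = 2 × E[X] - 3 = - \frac{9}{4}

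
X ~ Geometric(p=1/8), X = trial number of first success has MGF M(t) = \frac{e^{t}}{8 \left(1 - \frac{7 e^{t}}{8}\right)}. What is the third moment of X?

To find E[X^3], compute M^(3)(0):
M^(1)(t) = \frac{e^{t}}{8 \left(1 - \frac{7 e^{t}}{8}\right)} + \frac{7 e^{2 t}}{64 \left(1 - \frac{7 e^{t}}{8}\right)^{2}}
M^(2)(t) = \frac{e^{t}}{8 \left(1 - \frac{7 e^{t}}{8}\right)} + \frac{21 e^{2 t}}{64 \left(1 - \frac{7 e^{t}}{8}\right)^{2}} + \frac{49 e^{3 t}}{256 \left(1 - \frac{7 e^{t}}{8}\right)^{3}}
M^(3)(t) = \frac{e^{t}}{8 \left(1 - \frac{7 e^{t}}{8}\right)} + \frac{49 e^{2 t}}{64 \left(1 - \frac{7 e^{t}}{8}\right)^{2}} + \frac{147 e^{3 t}}{128 \left(1 - \frac{7 e^{t}}{8}\right)^{3}} + \frac{1029 e^{4 t}}{2048 \left(1 - \frac{7 e^{t}}{8}\right)^{4}}
M^(3)(0) = 2696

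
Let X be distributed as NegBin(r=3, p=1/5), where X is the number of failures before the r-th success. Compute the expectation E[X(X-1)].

E[X(X-1)] = E[X² - X] = E[X²] - E[X]
E[X] = 12
E[X²] = Var(X) + (E[X])² = 60 + (12)² = 204
E[X(X-1)] = 204 - 12 = 192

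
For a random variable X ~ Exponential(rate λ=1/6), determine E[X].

For X ~ Exponential(rate λ=1/6), the expected value is:
E[X] = 6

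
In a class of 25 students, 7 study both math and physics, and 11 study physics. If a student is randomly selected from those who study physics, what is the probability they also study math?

P(A ∩ B) = 7/25
P(B) = 11/25
P(A|B) = P(A ∩ B) / P(B) = (7/25) / (11/25) = 7/11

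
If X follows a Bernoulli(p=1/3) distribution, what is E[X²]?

Using the identity E[X²] = Var(X) + (E[X])²:
E[X] = \frac{1}{3}
Var(X) = \frac{2}{9}
E[X²] = \frac{2}{9} + (\frac{1}{3})²
= \frac{1}{3}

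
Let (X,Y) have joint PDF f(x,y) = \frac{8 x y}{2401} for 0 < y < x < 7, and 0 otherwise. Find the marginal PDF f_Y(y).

f_Y(y) = ∫_y^7 \frac{8 x y}{2401} dx = \frac{4 y \left(49 - y^{2}\right)}{2401}
for 0 < y < 7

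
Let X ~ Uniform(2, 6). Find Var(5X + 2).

For X ~ Uniform(2, 6):
Var(X) = \frac{4}{3}
Var(5X + 2) = (5)² × Var(X) = 25 × \frac{4}{3} = \frac{100}{3}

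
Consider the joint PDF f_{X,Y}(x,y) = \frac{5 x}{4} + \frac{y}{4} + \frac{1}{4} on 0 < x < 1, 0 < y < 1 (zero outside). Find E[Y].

E[Y] = ∫_0^1 ∫_0^1 y × f(x,y) dx dy
= \frac{25}{48}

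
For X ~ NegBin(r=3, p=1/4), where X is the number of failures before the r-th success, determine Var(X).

For X ~ NegBin(r=3, p=1/4), where X is the number of failures before the r-th success:
Var(X) = 36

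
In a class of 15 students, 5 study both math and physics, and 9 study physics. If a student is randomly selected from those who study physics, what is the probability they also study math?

P(A ∩ B) = 5/15 = 1/3
P(B) = 9/15 = 3/5
P(A|B) = P(A ∩ B) / P(B) = (1/3) / (3/5) = 5/9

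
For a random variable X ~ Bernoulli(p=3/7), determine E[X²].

Using the identity E[X²] = Var(X) + (E[X])²:
E[X] = \frac{3}{7}
Var(X) = \frac{12}{49}
E[X²] = \frac{12}{49} + (\frac{3}{7})²
= \frac{3}{7}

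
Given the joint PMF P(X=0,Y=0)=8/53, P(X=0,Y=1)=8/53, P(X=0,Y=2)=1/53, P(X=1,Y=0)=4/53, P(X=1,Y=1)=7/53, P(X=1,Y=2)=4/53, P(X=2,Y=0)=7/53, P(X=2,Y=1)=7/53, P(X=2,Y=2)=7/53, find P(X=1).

P(X=1) = P(X=1,Y=0) + P(X=1,Y=1) + P(X=1,Y=2)
= 4/53 + 7/53 + 4/53
= 15/53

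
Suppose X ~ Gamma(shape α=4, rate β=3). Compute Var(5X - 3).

For X ~ Gamma(shape α=4, rate β=3):
Var(X) = \frac{4}{9}
Var(5X - 3) = (5)² × Var(X) = 25 × \frac{4}{9} = \frac{100}{9}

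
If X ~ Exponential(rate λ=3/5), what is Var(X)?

For X ~ Exponential(rate λ=3/5):
Var(X) = \frac{25}{9}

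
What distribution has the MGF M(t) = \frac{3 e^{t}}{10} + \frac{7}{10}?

The MGF M(t) = \frac{3 e^{t}}{10} + \frac{7}{10} is the standard form for the Bernoulli distribution.
Comparing with the known MGF formula identifies: Bernoulli(p=3/10)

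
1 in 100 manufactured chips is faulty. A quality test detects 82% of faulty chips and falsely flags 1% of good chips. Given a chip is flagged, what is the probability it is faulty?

Let D = the rare event, + = positive/flagged.
P(D) = 1/100
P(+|D) = 82/100 = 41/50
P(+|D') = 1/100
P(+) = P(+|D)P(D) + P(+|D')P(D')
     = \frac{41}{50} × \frac{1}{100} + \frac{1}{100} × \frac{99}{100}
     = \frac{181}{10000}
P(D|+) = P(+|D)P(D)/P(+) = \frac{82}{181}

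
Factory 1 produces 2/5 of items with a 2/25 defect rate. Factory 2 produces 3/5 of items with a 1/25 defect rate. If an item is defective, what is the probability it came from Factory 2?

Using Bayes' theorem:
P(F1) = 2/5, P(D|F1) = 2/25
P(F2) = 3/5, P(D|F2) = 1/25
P(D) = P(D|F1)P(F1) + P(D|F2)P(F2)
     = \frac{7}{125}
P(F2|D) = P(D|F2)P(F2) / P(D)
= \frac{3}{7}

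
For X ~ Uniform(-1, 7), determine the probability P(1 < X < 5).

P(1 < X < 5) = ∫_{1}^{5} f(x) dx
where f(x) = \frac{1}{8}
= \frac{1}{2}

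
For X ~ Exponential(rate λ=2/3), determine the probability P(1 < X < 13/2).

P(1 < X < 13/2) = ∫_{1}^{13/2} f(x) dx
where f(x) = \frac{2 e^{- \frac{2 x}{3}}}{3}
= - \frac{1 - e^{\frac{11}{3}}}{e^{\frac{13}{3}}}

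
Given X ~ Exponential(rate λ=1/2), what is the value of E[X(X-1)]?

E[X(X-1)] = E[X² - X] = E[X²] - E[X]
E[X] = 2
E[X²] = Var(X) + (E[X])² = 4 + (2)² = 8
E[X(X-1)] = 8 - 2 = 6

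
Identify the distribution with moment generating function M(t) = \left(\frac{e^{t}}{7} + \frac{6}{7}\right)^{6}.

The MGF M(t) = \left(\frac{e^{t}}{7} + \frac{6}{7}\right)^{6} is the standard form for the Binomial distribution.
Comparing with the known MGF formula identifies: Binomial(n=6, p=1/7)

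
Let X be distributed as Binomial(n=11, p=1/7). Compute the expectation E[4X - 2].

For X ~ Binomial(n=11, p=1/7):
E[X] = \frac{11}{7}
E[4X - 2] = 4 × E[X] - 2 = \frac{30}{7}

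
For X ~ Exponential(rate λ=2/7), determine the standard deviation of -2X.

For X ~ Exponential(rate λ=2/7):
Var(X) = \frac{49}{4}
SD(X) = √(Var(X)) = √(\frac{49}{4}) = \frac{7}{2}
SD(-2X) = |-2| × SD(X) = 2 × \frac{7}{2} = 7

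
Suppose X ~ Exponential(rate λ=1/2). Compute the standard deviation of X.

For X ~ Exponential(rate λ=1/2):
Var(X) = 4
SD(X) = √(Var(X)) = √(4) = 2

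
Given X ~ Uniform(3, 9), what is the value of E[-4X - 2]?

For X ~ Uniform(3, 9):
E[X] = 6
E[-4X - 2] = -4 × E[X] - 2 = -26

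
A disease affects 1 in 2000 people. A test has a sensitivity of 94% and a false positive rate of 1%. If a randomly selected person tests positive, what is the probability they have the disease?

Let D = the rare event, + = positive/flagged.
P(D) = 1/2000
P(+|D) = 94/100 = 47/50
P(+|D') = 1/100
P(+) = P(+|D)P(D) + P(+|D')P(D')
     = \frac{47}{50} × \frac{1}{2000} + \frac{1}{100} × \frac{1999}{2000}
     = \frac{2093}{200000}
P(D|+) = P(+|D)P(D)/P(+) = \frac{94}{2093}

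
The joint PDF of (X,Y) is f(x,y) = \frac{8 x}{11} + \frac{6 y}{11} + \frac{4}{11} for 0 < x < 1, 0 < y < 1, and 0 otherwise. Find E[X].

E[X] = ∫_0^1 ∫_0^1 x × f(x,y) dy dx
= ∫_0^1 ∫_0^1 x × (\frac{8 x}{11} + \frac{6 y}{11} + \frac{4}{11}) dy dx
= \frac{37}{66}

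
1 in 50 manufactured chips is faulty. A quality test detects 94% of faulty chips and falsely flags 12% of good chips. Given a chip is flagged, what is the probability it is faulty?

Let D = the rare event, + = positive/flagged.
P(D) = 1/50
P(+|D) = 94/100 = 47/50
P(+|D') = 12/100 = 3/25
P(+) = P(+|D)P(D) + P(+|D')P(D')
     = \frac{47}{50} × \frac{1}{50} + \frac{3}{25} × \frac{49}{50}
     = \frac{341}{2500}
P(D|+) = P(+|D)P(D)/P(+) = \frac{47}{341}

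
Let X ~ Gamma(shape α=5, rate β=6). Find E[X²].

Using the identity E[X²] = Var(X) + (E[X])²:
E[X] = \frac{5}{6}
Var(X) = \frac{5}{36}
E[X²] = \frac{5}{36} + (\frac{5}{6})²
= \frac{5}{6}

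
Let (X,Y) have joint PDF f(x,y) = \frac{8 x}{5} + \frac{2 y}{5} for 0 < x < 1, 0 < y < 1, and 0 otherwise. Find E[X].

E[X] = ∫_0^1 ∫_0^1 x × f(x,y) dy dx
= ∫_0^1 ∫_0^1 x × (\frac{8 x}{5} + \frac{2 y}{5}) dy dx
= \frac{19}{30}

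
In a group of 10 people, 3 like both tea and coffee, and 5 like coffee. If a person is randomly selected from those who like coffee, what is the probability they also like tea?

P(A ∩ B) = 3/10
P(B) = 5/10 = 1/2
P(A|B) = P(A ∩ B) / P(B) = (3/10) / (1/2) = 3/5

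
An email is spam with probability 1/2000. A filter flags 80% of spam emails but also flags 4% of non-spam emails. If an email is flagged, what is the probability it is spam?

Let D = the rare event, + = positive/flagged.
P(D) = 1/2000
P(+|D) = 80/100 = 4/5
P(+|D') = 4/100 = 1/25
P(+) = P(+|D)P(D) + P(+|D')P(D')
     = \frac{4}{5} × \frac{1}{2000} + \frac{1}{25} × \frac{1999}{2000}
     = \frac{2019}{50000}
P(D|+) = P(+|D)P(D)/P(+) = \frac{20}{2019}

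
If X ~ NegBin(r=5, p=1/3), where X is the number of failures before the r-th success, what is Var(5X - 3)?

For X ~ NegBin(r=5, p=1/3), where X is the number of failures before the r-th success:
Var(X) = 30
Var(5X - 3) = (5)² × Var(X) = 25 × 30 = 750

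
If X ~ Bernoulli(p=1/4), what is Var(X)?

For X ~ Bernoulli(p=1/4):
Var(X) = \frac{3}{16}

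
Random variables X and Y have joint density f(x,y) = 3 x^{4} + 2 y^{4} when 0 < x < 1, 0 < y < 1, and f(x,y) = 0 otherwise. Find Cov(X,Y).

E[XY] = ∫∫ xy × f(x,y) dx dy = \frac{5}{12}
E[X] = \frac{7}{10}
E[Y] = \frac{19}{30}
Cov(X,Y) = E[XY] - E[X]E[Y] = - \frac{2}{75}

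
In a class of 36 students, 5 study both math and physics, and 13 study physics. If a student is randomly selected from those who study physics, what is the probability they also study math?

P(A ∩ B) = 5/36
P(B) = 13/36
P(A|B) = P(A ∩ B) / P(B) = (5/36) / (13/36) = 5/13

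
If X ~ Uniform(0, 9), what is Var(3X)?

For X ~ Uniform(0, 9):
Var(X) = \frac{27}{4}
Var(3X) = (3)² × Var(X) = 9 × \frac{27}{4} = \frac{243}{4}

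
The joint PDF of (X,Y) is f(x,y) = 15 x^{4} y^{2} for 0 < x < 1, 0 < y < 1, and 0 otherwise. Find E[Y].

E[Y] = ∫_0^1 ∫_0^1 y × f(x,y) dx dy
= \frac{3}{4}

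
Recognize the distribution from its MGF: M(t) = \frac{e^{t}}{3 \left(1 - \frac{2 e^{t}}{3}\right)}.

The MGF M(t) = \frac{e^{t}}{3 \left(1 - \frac{2 e^{t}}{3}\right)} is the standard form for the Geometric distribution.
Comparing with the known MGF formula identifies: Geometric(p=1/3), X = trial number of first success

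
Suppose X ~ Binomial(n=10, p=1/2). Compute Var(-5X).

For X ~ Binomial(n=10, p=1/2):
Var(X) = \frac{5}{2}
Var(-5X) = (-5)² × Var(X) = 25 × \frac{5}{2} = \frac{125}{2}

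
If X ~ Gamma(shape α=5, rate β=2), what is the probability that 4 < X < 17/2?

P(4 < X < 17/2) = ∫_{4}^{17/2} f(x) dx
where f(x) = \frac{4 x^{4} e^{- 2 x}}{3}
= \frac{3 \left(-11897 + 792 e^{9}\right)}{8 e^{17}}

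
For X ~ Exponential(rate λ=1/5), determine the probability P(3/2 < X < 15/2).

P(3/2 < X < 15/2) = ∫_{3/2}^{15/2} f(x) dx
where f(x) = \frac{e^{- \frac{x}{5}}}{5}
= - \frac{1}{e^{\frac{3}{2}}} + e^{- \frac{3}{10}}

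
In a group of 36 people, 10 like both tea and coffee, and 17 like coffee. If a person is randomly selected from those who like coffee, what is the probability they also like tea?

P(A ∩ B) = 10/36 = 5/18
P(B) = 17/36
P(A|B) = P(A ∩ B) / P(B) = (5/18) / (17/36) = 10/17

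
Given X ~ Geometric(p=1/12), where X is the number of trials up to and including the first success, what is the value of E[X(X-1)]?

E[X(X-1)] = E[X² - X] = E[X²] - E[X]
E[X] = 12
E[X²] = Var(X) + (E[X])² = 132 + (12)² = 276
E[X(X-1)] = 276 - 12 = 264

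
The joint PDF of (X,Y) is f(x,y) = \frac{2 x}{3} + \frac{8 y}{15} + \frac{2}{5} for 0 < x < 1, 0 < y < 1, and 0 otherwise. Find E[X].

E[X] = ∫_0^1 ∫_0^1 x × f(x,y) dy dx
= ∫_0^1 ∫_0^1 x × (\frac{2 x}{3} + \frac{8 y}{15} + \frac{2}{5}) dy dx
= \frac{5}{9}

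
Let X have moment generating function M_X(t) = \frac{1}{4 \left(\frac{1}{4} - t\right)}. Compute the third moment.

To find E[X^3], compute M^(3)(0):
M^(1)(t) = \frac{1}{4 \left(\frac{1}{4} - t\right)^{2}}
M^(2)(t) = \frac{1}{2 \left(\frac{1}{4} - t\right)^{3}}
M^(3)(t) = \frac{3}{2 \left(\frac{1}{4} - t\right)^{4}}
M^(3)(0) = 384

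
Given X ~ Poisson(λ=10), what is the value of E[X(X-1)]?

E[X(X-1)] = E[X² - X] = E[X²] - E[X]
E[X] = 10
E[X²] = Var(X) + (E[X])² = 10 + (10)² = 110
E[X(X-1)] = 110 - 10 = 100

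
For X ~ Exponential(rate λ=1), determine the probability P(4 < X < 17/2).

P(4 < X < 17/2) = ∫_{4}^{17/2} f(x) dx
where f(x) = e^{- x}
= - \frac{1}{e^{\frac{17}{2}}} + e^{-4}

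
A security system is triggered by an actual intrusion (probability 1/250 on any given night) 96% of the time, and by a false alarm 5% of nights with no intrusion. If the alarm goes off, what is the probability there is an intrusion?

Let D = the rare event, + = positive/flagged.
P(D) = 1/250
P(+|D) = 96/100 = 24/25
P(+|D') = 5/100 = 1/20
P(+) = P(+|D)P(D) + P(+|D')P(D')
     = \frac{24}{25} × \frac{1}{250} + \frac{1}{20} × \frac{249}{250}
     = \frac{1341}{25000}
P(D|+) = P(+|D)P(D)/P(+) = \frac{32}{447}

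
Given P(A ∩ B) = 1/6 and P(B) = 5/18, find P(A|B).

P(A|B) = P(A ∩ B) / P(B)
= (1/6) / (5/18)
= 3/5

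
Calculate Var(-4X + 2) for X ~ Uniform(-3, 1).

For X ~ Uniform(-3, 1):
Var(X) = \frac{4}{3}
Var(-4X + 2) = (-4)² × Var(X) = 16 × \frac{4}{3} = \frac{64}{3}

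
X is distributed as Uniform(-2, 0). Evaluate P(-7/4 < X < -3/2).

P(-7/4 < X < -3/2) = ∫_{-7/4}^{-3/2} f(x) dx
where f(x) = \frac{1}{2}
= \frac{1}{8}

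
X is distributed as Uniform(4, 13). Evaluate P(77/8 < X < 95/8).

P(77/8 < X < 95/8) = ∫_{77/8}^{95/8} f(x) dx
where f(x) = \frac{1}{9}
= \frac{1}{4}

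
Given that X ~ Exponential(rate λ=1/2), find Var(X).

For X ~ Exponential(rate λ=1/2):
Var(X) = 4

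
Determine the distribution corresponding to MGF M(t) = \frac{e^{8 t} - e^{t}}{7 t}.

The MGF M(t) = \frac{e^{8 t} - e^{t}}{7 t} is the standard form for the Uniform distribution.
Comparing with the known MGF formula identifies: Uniform(1, 8)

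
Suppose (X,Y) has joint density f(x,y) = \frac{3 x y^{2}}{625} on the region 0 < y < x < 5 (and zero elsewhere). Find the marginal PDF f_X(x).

f_X(x) = ∫_0^x \frac{3 x y^{2}}{625} dy = \frac{x^{4}}{625}
for 0 < x < 5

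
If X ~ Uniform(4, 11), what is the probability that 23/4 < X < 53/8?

P(23/4 < X < 53/8) = ∫_{23/4}^{53/8} f(x) dx
where f(x) = \frac{1}{7}
= \frac{1}{8}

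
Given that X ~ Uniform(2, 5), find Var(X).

For X ~ Uniform(2, 5):
Var(X) = \frac{3}{4}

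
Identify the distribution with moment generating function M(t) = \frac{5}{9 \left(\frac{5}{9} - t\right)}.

The MGF M(t) = \frac{5}{9 \left(\frac{5}{9} - t\right)} is the standard form for the Exponential distribution.
Comparing with the known MGF formula identifies: Exponential(rate λ=5/9)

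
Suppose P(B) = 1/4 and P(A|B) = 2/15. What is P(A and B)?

By definition, P(A|B) = P(A ∩ B) / P(B)
So P(A ∩ B) = P(A|B) × P(B)
= 2/15 × 1/4
= 1/30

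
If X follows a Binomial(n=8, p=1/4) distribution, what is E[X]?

For X ~ Binomial(n=8, p=1/4), the expected value is:
E[X] = 2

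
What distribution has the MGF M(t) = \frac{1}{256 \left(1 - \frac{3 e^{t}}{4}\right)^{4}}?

The MGF M(t) = \frac{1}{256 \left(1 - \frac{3 e^{t}}{4}\right)^{4}} is the standard form for the NegativeBinomial distribution.
Comparing with the known MGF formula identifies: NegBin(r=4, p=1/4), X = failures before r-th success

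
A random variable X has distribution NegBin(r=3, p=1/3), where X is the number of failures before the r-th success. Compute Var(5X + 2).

For X ~ NegBin(r=3, p=1/3), where X is the number of failures before the r-th success:
Var(X) = 18
Var(5X + 2) = (5)² × Var(X) = 25 × 18 = 450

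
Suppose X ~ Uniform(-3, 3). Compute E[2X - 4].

For X ~ Uniform(-3, 3):
E[X] = 0
E[2X - 4] = 2 × E[X] - 4 = -4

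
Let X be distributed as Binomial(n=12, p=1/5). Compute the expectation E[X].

For X ~ Binomial(n=12, p=1/5), the expected value is:
E[X] = \frac{12}{5}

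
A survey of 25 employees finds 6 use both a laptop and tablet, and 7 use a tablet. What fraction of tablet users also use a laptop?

P(A ∩ B) = 6/25
P(B) = 7/25
P(A|B) = P(A ∩ B) / P(B) = (6/25) / (7/25) = 6/7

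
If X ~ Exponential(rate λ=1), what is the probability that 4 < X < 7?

P(4 < X < 7) = ∫_{4}^{7} f(x) dx
where f(x) = e^{- x}
= - \frac{1 - e^{3}}{e^{7}}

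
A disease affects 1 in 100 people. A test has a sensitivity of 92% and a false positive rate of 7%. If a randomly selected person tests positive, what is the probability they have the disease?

Let D = the rare event, + = positive/flagged.
P(D) = 1/100
P(+|D) = 92/100 = 23/25
P(+|D') = 7/100
P(+) = P(+|D)P(D) + P(+|D')P(D')
     = \frac{23}{25} × \frac{1}{100} + \frac{7}{100} × \frac{99}{100}
     = \frac{157}{2000}
P(D|+) = P(+|D)P(D)/P(+) = \frac{92}{785}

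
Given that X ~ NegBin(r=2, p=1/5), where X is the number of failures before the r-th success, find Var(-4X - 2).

For X ~ NegBin(r=2, p=1/5), where X is the number of failures before the r-th success:
Var(X) = 40
Var(-4X - 2) = (-4)² × Var(X) = 16 × 40 = 640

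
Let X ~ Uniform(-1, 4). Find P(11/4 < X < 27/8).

P(11/4 < X < 27/8) = ∫_{11/4}^{27/8} f(x) dx
where f(x) = \frac{1}{5}
= \frac{1}{8}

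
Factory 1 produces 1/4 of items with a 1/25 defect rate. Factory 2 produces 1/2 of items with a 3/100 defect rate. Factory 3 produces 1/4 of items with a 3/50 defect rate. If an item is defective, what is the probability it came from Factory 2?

Using Bayes' theorem:
P(F1) = 1/4, P(D|F1) = 1/25
P(F2) = 1/2, P(D|F2) = 3/100
P(F3) = 1/4, P(D|F3) = 3/50
P(D) = P(D|F1)P(F1) + P(D|F2)P(F2) + P(D|F3)P(F3)
     = \frac{1}{25}
P(F2|D) = P(D|F2)P(F2) / P(D)
= \frac{3}{8}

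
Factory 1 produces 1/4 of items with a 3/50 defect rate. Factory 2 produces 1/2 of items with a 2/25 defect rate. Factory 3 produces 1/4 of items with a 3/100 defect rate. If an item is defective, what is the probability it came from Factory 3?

Using Bayes' theorem:
P(F1) = 1/4, P(D|F1) = 3/50
P(F2) = 1/2, P(D|F2) = 2/25
P(F3) = 1/4, P(D|F3) = 3/100
P(D) = P(D|F1)P(F1) + P(D|F2)P(F2) + P(D|F3)P(F3)
     = \frac{1}{16}
P(F3|D) = P(D|F3)P(F3) / P(D)
= \frac{3}{25}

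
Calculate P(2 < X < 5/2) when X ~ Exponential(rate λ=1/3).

P(2 < X < 5/2) = ∫_{2}^{5/2} f(x) dx
where f(x) = \frac{e^{- \frac{x}{3}}}{3}
= - \frac{1}{e^{\frac{5}{6}}} + e^{- \frac{2}{3}}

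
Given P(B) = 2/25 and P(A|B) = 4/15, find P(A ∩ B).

By definition, P(A|B) = P(A ∩ B) / P(B)
So P(A ∩ B) = P(A|B) × P(B)
= 4/15 × 2/25
= 8/375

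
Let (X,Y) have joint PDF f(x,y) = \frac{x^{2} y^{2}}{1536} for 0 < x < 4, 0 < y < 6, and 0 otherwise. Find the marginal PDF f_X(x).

f_X(x) = ∫_0^6 f(x,y) dy
= ∫_0^6 \frac{x^{2} y^{2}}{1536} dy
= \frac{3 x^{2}}{64} for 0 < x < 4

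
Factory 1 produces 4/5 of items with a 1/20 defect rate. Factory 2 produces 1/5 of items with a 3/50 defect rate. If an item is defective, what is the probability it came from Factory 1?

Using Bayes' theorem:
P(F1) = 4/5, P(D|F1) = 1/20
P(F2) = 1/5, P(D|F2) = 3/50
P(D) = P(D|F1)P(F1) + P(D|F2)P(F2)
     = \frac{13}{250}
P(F1|D) = P(D|F1)P(F1) / P(D)
= \frac{10}{13}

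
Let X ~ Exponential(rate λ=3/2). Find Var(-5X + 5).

For X ~ Exponential(rate λ=3/2):
Var(X) = \frac{4}{9}
Var(-5X + 5) = (-5)² × Var(X) = 25 × \frac{4}{9} = \frac{100}{9}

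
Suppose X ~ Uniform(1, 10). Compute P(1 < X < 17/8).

P(1 < X < 17/8) = ∫_{1}^{17/8} f(x) dx
where f(x) = \frac{1}{9}
= \frac{1}{8}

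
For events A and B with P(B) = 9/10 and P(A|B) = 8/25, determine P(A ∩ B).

By definition, P(A|B) = P(A ∩ B) / P(B)
So P(A ∩ B) = P(A|B) × P(B)
= 8/25 × 9/10
= 36/125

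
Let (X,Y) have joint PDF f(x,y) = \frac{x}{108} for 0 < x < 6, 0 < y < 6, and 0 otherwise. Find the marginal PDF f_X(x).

f_X(x) = ∫_0^6 f(x,y) dy
= ∫_0^6 \frac{x}{108} dy
= \frac{x}{18} for 0 < x < 6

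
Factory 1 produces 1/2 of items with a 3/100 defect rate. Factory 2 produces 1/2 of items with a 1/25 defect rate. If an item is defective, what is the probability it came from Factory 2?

Using Bayes' theorem:
P(F1) = 1/2, P(D|F1) = 3/100
P(F2) = 1/2, P(D|F2) = 1/25
P(D) = P(D|F1)P(F1) + P(D|F2)P(F2)
     = \frac{7}{200}
P(F2|D) = P(D|F2)P(F2) / P(D)
= \frac{4}{7}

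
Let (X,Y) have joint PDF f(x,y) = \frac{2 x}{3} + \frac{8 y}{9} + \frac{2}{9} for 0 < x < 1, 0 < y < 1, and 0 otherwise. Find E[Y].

E[Y] = ∫_0^1 ∫_0^1 y × f(x,y) dx dy
= \frac{31}{54}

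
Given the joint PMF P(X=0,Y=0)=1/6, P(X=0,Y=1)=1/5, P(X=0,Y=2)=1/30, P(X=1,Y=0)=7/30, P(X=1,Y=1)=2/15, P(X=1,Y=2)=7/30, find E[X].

First find marginal of X:
P(X=0) = 2/5
P(X=1) = 3/5
E[X] = 0 × 2/5 + 1 × 3/5 = 3/5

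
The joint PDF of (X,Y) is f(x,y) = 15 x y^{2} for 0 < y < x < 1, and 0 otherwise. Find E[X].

f_X(x) = ∫_0^x 15 x y^{2} dy = 5 x^{4}
E[X] = ∫_0^1 x × (5 x^{4}) dx = \frac{5}{6}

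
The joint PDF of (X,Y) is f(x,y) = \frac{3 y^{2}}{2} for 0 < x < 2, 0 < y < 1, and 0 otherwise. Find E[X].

f_X(x) = ∫_0^1 \frac{3 y^{2}}{2} dy = \frac{1}{2}
E[X] = ∫_0^2 x × (\frac{1}{2}) dx = 1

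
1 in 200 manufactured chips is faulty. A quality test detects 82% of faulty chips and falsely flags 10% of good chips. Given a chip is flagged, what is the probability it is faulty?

Let D = the rare event, + = positive/flagged.
P(D) = 1/200
P(+|D) = 82/100 = 41/50
P(+|D') = 10/100 = 1/10
P(+) = P(+|D)P(D) + P(+|D')P(D')
     = \frac{41}{50} × \frac{1}{200} + \frac{1}{10} × \frac{199}{200}
     = \frac{259}{2500}
P(D|+) = P(+|D)P(D)/P(+) = \frac{41}{1036}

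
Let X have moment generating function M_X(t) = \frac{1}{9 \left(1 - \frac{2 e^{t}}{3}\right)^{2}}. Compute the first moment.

To find E[X], compute M^(1)(0):
M^(1)(t) = \frac{4 e^{t}}{27 \left(1 - \frac{2 e^{t}}{3}\right)^{3}}
M^(1)(0) = 4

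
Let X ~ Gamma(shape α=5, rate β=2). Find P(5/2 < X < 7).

P(5/2 < X < 7) = ∫_{5/2}^{7} f(x) dx
where f(x) = \frac{4 x^{4} e^{- 2 x}}{3}
= \frac{-17368 + 523 e^{9}}{8 e^{14}}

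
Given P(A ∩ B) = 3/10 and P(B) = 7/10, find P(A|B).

P(A|B) = P(A ∩ B) / P(B)
= (3/10) / (7/10)
= 3/7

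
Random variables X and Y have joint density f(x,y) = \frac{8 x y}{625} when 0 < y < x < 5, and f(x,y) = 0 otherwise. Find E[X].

f_X(x) = ∫_0^x \frac{8 x y}{625} dy = \frac{4 x^{3}}{625}
E[X] = ∫_0^5 x × (\frac{4 x^{3}}{625}) dx = 4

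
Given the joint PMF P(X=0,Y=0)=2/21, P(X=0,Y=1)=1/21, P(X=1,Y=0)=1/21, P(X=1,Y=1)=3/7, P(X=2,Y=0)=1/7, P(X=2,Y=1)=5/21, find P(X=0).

P(X=0) = P(X=0,Y=0) + P(X=0,Y=1)
= 2/21 + 1/21
= 1/7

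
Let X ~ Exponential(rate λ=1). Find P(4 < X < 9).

P(4 < X < 9) = ∫_{4}^{9} f(x) dx
where f(x) = e^{- x}
= - \frac{1 - e^{5}}{e^{9}}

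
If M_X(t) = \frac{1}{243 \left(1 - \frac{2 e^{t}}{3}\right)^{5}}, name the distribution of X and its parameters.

The MGF M(t) = \frac{1}{243 \left(1 - \frac{2 e^{t}}{3}\right)^{5}} is the standard form for the NegativeBinomial distribution.
Comparing with the known MGF formula identifies: NegBin(r=5, p=1/3), X = failures before r-th success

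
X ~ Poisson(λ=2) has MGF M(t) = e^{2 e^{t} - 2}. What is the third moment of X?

To find E[X^3], compute M^(3)(0):
M^(1)(t) = 2 e^{t} e^{2 e^{t} - 2}
M^(2)(t) = 4 e^{2 t} e^{2 e^{t} - 2} + 2 e^{t} e^{2 e^{t} - 2}
M^(3)(t) = 8 e^{3 t} e^{2 e^{t} - 2} + 12 e^{2 t} e^{2 e^{t} - 2} + 2 e^{t} e^{2 e^{t} - 2}
M^(3)(0) = 22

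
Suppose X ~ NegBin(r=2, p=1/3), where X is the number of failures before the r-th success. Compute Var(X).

For X ~ NegBin(r=2, p=1/3), where X is the number of failures before the r-th success:
Var(X) = 12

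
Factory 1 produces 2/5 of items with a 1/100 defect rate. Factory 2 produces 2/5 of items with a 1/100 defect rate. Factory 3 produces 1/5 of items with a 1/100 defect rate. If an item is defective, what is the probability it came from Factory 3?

Using Bayes' theorem:
P(F1) = 2/5, P(D|F1) = 1/100
P(F2) = 2/5, P(D|F2) = 1/100
P(F3) = 1/5, P(D|F3) = 1/100
P(D) = P(D|F1)P(F1) + P(D|F2)P(F2) + P(D|F3)P(F3)
     = \frac{1}{100}
P(F3|D) = P(D|F3)P(F3) / P(D)
= \frac{1}{5}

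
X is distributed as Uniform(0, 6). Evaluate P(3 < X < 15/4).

P(3 < X < 15/4) = ∫_{3}^{15/4} f(x) dx
where f(x) = \frac{1}{6}
= \frac{1}{8}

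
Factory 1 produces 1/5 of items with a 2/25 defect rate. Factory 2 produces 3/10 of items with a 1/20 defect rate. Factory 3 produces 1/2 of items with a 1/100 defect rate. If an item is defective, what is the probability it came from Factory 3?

Using Bayes' theorem:
P(F1) = 1/5, P(D|F1) = 2/25
P(F2) = 3/10, P(D|F2) = 1/20
P(F3) = 1/2, P(D|F3) = 1/100
P(D) = P(D|F1)P(F1) + P(D|F2)P(F2) + P(D|F3)P(F3)
     = \frac{9}{250}
P(F3|D) = P(D|F3)P(F3) / P(D)
= \frac{5}{36}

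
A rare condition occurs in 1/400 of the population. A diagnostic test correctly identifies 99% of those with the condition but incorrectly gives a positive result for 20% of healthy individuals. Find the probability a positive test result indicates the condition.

Let D = the rare event, + = positive/flagged.
P(D) = 1/400
P(+|D) = 99/100
P(+|D') = 20/100 = 1/5
P(+) = P(+|D)P(D) + P(+|D')P(D')
     = \frac{99}{100} × \frac{1}{400} + \frac{1}{5} × \frac{399}{400}
     = \frac{8079}{40000}
P(D|+) = P(+|D)P(D)/P(+) = \frac{33}{2693}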